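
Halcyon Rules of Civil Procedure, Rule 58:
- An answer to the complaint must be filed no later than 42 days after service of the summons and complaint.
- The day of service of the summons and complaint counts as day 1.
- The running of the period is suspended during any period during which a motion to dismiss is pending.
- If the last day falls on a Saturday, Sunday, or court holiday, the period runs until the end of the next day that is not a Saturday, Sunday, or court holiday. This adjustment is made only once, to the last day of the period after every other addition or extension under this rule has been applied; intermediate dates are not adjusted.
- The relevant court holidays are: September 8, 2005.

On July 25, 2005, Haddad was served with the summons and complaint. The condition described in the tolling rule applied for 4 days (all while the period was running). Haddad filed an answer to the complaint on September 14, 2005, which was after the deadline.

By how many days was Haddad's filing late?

5 days

Counting July 25, 2005 as day 1, day 42 is September 4, 2005.
Tolling adds 4 days: September 4, 2005 + 4 days = September 8, 2005.
September 8, 2005 is a listed holiday. The next qualifying day is September 9, 2005.
The deadline is September 9, 2005; from September 9, 2005 to September 14, 2005 is 5 days.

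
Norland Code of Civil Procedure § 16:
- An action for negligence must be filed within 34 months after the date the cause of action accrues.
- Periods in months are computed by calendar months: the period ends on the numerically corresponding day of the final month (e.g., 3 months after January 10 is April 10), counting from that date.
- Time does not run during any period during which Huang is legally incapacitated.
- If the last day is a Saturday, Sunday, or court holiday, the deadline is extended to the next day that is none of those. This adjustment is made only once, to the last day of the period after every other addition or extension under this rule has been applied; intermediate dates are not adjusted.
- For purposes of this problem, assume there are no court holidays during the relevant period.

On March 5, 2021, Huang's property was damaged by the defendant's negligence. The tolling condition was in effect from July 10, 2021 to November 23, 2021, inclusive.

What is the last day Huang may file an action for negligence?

34 months after March 5, 2021 is January 5, 2024.
From July 10, 2021 through November 23, 2021 inclusive is 137 days; tolling adds 137 days: January 5, 2024 + 137 days = May 21, 2024.
May 21, 2024 is a Tuesday and not a court holiday, so no extension applies.

May 21, 2024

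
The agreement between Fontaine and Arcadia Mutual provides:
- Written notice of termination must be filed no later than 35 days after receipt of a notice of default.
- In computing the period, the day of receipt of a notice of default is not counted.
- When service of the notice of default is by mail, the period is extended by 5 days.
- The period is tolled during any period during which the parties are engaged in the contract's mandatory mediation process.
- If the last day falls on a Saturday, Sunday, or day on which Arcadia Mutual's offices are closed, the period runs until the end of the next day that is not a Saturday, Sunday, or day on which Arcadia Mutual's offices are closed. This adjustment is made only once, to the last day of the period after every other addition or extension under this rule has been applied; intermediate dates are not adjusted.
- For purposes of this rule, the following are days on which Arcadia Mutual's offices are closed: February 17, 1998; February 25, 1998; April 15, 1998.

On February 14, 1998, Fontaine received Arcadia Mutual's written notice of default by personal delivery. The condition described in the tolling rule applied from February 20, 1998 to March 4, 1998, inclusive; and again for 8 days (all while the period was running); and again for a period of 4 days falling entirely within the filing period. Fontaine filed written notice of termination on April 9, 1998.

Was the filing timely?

35 days after February 14, 1998 is March 21, 1998.
Service was not by mail, so no mail extension applies.
From February 20, 1998 through March 4, 1998 inclusive is 13 days; tolling adds 13 days: March 21, 1998 + 13 days = April 3, 1998.
Tolling adds 8 days: April 3, 1998 + 8 days = April 11, 1998.
Tolling adds 4 days: April 11, 1998 + 4 days = April 15, 1998.
April 15, 1998 is a listed holiday. The next qualifying day is April 16, 1998.
The deadline is April 16, 1998; the filing on April 9, 1998 is on or before that date.

Yes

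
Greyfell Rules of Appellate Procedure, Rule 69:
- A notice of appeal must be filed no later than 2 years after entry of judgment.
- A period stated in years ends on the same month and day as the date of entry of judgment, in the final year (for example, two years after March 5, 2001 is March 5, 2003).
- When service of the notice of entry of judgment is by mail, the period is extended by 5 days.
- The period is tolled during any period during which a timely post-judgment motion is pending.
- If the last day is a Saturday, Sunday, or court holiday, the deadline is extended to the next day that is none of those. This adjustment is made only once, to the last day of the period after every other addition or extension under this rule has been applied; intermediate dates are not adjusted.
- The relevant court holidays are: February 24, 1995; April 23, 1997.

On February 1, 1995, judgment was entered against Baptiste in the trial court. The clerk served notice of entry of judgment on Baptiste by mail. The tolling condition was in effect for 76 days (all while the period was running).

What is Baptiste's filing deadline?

April 24, 1997

2 years after February 1, 1995 is February 1, 1997.
Service was by mail, adding 5 days: February 1, 1997 + 5 days = February 6, 1997.
Tolling adds 76 days: February 6, 1997 + 76 days = April 23, 1997.
April 23, 1997 is a listed holiday. The next qualifying day is April 24, 1997.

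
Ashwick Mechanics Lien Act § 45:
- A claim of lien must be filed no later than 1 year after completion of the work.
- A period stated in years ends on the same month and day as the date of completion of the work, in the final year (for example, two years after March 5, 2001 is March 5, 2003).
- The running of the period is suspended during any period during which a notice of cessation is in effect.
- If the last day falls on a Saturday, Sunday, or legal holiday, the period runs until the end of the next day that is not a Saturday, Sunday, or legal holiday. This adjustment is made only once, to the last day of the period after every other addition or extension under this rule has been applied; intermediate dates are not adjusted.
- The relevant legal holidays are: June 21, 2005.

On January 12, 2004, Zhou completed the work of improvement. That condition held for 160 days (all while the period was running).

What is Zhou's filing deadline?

June 22, 2005

1 year after January 12, 2004 is January 12, 2005.
Tolling adds 160 days: January 12, 2005 + 160 days = June 21, 2005.
June 21, 2005 is a listed holiday. The next qualifying day is June 22, 2005.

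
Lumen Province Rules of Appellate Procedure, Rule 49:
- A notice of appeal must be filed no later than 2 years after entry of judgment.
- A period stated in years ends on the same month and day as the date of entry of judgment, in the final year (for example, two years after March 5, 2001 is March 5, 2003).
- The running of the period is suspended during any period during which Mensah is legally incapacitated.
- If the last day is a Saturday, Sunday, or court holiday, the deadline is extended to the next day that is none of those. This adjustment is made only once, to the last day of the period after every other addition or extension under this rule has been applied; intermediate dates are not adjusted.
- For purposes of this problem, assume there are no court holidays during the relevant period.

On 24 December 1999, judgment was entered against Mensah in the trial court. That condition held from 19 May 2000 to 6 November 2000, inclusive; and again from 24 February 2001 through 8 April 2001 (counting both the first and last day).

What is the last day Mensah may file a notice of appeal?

July 29, 2002

2 years after 24 December 1999 is December 24, 2001.
From May 19, 2000 through November 6, 2000 inclusive is 172 days; tolling adds 172 days: December 24, 2001 + 172 days = June 14, 2002.
From February 24, 2001 through April 8, 2001 inclusive is 44 days; tolling adds 44 days: June 14, 2002 + 44 days = July 28, 2002.
July 28, 2002 is Sunday. The next qualifying day is July 29, 2002.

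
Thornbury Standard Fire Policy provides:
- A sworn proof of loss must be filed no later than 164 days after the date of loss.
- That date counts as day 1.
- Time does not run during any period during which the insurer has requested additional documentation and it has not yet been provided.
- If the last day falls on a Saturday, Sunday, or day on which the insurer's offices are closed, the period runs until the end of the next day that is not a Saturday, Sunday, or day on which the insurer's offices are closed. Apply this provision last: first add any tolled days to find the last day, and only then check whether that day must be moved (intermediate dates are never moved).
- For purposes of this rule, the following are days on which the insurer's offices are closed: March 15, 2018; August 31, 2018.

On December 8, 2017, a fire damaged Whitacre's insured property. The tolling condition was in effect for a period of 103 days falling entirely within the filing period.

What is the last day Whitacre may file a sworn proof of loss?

Counting December 8, 2017 as day 1, day 164 is May 20, 2018.
Tolling adds 103 days: May 20, 2018 + 103 days = August 31, 2018.
August 31, 2018 is a listed holiday; September 1, 2018 is Saturday; September 2, 2018 is Sunday. The next qualifying day is September 3, 2018.

September 3, 2018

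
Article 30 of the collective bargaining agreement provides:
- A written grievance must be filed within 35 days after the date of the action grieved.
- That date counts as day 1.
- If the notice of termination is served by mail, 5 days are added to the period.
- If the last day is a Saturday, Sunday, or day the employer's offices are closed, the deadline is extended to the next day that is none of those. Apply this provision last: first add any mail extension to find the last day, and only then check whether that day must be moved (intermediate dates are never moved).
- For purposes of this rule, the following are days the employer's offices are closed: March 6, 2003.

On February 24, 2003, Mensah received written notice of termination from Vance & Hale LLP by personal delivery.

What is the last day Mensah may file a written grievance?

Counting February 24, 2003 as day 1, day 35 is March 30, 2003.
Service was not by mail, so no mail extension applies.
March 30, 2003 is Sunday. The next qualifying day is March 31, 2003.

March 31, 2003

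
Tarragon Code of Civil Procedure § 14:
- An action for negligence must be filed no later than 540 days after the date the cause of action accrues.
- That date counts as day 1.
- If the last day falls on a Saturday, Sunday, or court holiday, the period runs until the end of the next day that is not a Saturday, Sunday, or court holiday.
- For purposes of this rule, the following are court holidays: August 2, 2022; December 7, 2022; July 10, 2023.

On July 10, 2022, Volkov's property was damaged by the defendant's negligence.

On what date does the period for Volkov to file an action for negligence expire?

Counting July 10, 2022 as day 1, day 540 is December 31, 2023.
December 31, 2023 is Sunday. The next qualifying day is January 1, 2024.

January 1, 2024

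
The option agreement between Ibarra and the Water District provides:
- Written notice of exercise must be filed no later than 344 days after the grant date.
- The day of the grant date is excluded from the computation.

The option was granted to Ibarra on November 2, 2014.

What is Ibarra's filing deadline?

344 days after November 2, 2014 is October 12, 2015.

October 12, 2015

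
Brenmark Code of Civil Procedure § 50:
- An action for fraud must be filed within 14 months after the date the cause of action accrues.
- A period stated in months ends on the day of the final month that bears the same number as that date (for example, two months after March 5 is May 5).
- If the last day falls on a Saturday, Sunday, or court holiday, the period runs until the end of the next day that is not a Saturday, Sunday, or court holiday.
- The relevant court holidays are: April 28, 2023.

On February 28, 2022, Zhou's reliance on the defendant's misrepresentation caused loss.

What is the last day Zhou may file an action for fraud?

14 months after February 28, 2022 is April 28, 2023.
April 28, 2023 is a listed holiday; April 29, 2023 is Saturday; April 30, 2023 is Sunday. The next qualifying day is May 1, 2023.

May 1, 2023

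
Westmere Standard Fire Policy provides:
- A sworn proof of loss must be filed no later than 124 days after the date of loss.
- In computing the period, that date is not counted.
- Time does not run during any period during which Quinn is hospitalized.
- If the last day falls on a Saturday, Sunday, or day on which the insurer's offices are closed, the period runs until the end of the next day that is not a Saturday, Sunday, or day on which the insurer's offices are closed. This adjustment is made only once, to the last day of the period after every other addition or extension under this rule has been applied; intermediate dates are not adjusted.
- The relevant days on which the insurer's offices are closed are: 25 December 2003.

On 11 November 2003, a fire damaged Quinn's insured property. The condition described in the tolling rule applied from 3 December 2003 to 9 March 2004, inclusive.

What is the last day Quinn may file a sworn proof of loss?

June 21, 2004

124 days after 11 November 2003 is March 14, 2004.
From December 3, 2003 through March 9, 2004 inclusive is 98 days; tolling adds 98 days: March 14, 2004 + 98 days = June 20, 2004.
June 20, 2004 is Sunday. The next qualifying day is June 21, 2004.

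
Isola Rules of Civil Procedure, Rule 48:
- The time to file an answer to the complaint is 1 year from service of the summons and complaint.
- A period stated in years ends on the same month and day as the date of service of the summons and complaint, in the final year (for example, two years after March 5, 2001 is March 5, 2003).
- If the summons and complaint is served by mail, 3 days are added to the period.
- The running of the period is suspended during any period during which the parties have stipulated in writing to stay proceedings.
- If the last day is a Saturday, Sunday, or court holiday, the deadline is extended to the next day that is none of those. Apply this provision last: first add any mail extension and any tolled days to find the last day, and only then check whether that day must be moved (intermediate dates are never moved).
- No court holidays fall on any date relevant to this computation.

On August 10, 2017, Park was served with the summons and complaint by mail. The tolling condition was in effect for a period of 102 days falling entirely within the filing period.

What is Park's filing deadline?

1 year after August 10, 2017 is August 10, 2018.
Service was by mail, adding 3 days: August 10, 2018 + 3 days = August 13, 2018.
Tolling adds 102 days: August 13, 2018 + 102 days = November 23, 2018.
November 23, 2018 is a Friday and not a court holiday, so no extension applies.

November 23, 2018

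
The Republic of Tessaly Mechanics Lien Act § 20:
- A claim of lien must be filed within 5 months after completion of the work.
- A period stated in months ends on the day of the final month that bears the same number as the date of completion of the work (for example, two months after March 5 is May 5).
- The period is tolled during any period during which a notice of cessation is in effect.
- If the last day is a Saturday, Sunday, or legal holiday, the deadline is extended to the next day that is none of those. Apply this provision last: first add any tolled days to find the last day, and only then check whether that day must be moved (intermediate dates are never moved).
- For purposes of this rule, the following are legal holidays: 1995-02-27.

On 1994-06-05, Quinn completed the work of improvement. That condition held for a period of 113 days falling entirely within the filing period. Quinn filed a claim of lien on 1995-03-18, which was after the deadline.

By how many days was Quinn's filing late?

18 days

5 months after 1994-06-05 is November 5, 1994.
Tolling adds 113 days: November 5, 1994 + 113 days = February 26, 1995.
February 26, 1995 is Sunday; February 27, 1995 is a listed holiday. The next qualifying day is February 28, 1995.
The deadline is February 28, 1995; from February 28, 1995 to March 18, 1995 is 18 days.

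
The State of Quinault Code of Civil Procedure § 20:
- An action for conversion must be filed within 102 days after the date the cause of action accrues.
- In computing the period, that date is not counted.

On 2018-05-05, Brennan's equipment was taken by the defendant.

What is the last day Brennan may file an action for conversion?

102 days after 2018-05-05 is August 15, 2018.

August 15, 2018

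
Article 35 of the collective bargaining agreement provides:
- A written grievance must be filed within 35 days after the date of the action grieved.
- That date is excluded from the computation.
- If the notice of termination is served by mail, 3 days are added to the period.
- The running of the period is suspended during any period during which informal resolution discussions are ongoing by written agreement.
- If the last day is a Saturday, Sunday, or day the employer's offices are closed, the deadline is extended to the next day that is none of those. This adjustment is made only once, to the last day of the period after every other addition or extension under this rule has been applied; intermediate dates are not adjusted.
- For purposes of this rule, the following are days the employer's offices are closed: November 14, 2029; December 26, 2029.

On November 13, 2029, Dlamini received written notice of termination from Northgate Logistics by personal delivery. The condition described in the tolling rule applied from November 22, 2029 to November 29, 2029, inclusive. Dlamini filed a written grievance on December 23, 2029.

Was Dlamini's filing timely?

Yes

35 days after November 13, 2029 is December 18, 2029.
Service was not by mail, so no mail extension applies.
From November 22, 2029 through November 29, 2029 inclusive is 8 days; tolling adds 8 days: December 18, 2029 + 8 days = December 26, 2029.
December 26, 2029 is a listed holiday. The next qualifying day is December 27, 2029.
The deadline is December 27, 2029; the filing on December 23, 2029 is on or before that date.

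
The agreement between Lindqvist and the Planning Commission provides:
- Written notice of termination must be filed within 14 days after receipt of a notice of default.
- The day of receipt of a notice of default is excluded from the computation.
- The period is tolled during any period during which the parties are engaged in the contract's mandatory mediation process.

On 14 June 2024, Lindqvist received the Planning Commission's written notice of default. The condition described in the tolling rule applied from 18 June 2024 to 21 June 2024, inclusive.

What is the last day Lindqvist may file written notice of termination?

July 2, 2024

14 days after 14 June 2024 is June 28, 2024.
From June 18, 2024 through June 21, 2024 inclusive is 4 days; tolling adds 4 days: June 28, 2024 + 4 days = July 2, 2024.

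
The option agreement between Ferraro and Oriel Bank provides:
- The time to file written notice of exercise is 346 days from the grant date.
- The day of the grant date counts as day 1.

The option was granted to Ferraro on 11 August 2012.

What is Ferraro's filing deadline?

July 22, 2013

Counting 11 August 2012 as day 1, day 346 is July 22, 2013.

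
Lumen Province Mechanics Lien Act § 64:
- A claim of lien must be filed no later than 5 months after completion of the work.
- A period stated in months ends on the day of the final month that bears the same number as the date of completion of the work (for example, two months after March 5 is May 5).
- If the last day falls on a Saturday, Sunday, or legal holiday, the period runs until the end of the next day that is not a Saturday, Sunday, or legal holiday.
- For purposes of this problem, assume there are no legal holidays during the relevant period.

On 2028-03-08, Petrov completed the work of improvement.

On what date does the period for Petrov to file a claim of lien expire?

5 months after 2028-03-08 is August 8, 2028.
August 8, 2028 is a Tuesday and not a legal holiday, so no extension applies.

August 8, 2028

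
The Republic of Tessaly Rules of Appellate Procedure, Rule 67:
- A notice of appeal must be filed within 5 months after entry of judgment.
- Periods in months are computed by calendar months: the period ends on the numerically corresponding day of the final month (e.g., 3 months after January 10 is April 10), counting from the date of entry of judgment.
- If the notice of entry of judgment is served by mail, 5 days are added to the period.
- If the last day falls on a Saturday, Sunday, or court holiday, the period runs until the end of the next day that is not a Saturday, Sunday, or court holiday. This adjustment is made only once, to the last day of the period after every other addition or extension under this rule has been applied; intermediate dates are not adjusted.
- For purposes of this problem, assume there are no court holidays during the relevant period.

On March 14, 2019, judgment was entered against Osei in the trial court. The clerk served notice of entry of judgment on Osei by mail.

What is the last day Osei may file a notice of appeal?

August 19, 2019

5 months after March 14, 2019 is August 14, 2019.
Service was by mail, adding 5 days: August 14, 2019 + 5 days = August 19, 2019.
August 19, 2019 is a Monday and not a court holiday, so no extension applies.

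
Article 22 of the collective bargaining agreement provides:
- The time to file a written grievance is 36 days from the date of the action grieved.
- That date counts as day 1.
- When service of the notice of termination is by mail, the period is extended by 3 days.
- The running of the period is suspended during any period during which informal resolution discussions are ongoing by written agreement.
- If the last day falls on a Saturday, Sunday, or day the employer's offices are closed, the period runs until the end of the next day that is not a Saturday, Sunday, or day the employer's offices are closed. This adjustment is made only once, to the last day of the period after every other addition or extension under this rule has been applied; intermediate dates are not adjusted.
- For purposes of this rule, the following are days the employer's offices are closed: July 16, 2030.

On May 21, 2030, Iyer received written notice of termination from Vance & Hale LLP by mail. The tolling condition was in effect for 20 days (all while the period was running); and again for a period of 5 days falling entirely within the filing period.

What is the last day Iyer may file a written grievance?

July 23, 2030

Counting May 21, 2030 as day 1, day 36 is June 25, 2030.
Service was by mail, adding 3 days: June 25, 2030 + 3 days = June 28, 2030.
Tolling adds 20 days: June 28, 2030 + 20 days = July 18, 2030.
Tolling adds 5 days: July 18, 2030 + 5 days = July 23, 2030.
July 23, 2030 is a Tuesday and not a day the employer's offices are closed, so no extension applies.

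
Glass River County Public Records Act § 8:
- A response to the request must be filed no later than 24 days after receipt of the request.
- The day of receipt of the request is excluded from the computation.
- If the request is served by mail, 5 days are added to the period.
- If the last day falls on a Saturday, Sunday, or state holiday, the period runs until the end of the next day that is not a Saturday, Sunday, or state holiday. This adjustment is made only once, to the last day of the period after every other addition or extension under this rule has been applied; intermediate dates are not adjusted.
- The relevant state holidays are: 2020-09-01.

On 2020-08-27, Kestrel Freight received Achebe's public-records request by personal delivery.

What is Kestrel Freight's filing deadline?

24 days after 2020-08-27 is September 20, 2020.
Service was not by mail, so no mail extension applies.
September 20, 2020 is Sunday. The next qualifying day is September 21, 2020.

September 21, 2020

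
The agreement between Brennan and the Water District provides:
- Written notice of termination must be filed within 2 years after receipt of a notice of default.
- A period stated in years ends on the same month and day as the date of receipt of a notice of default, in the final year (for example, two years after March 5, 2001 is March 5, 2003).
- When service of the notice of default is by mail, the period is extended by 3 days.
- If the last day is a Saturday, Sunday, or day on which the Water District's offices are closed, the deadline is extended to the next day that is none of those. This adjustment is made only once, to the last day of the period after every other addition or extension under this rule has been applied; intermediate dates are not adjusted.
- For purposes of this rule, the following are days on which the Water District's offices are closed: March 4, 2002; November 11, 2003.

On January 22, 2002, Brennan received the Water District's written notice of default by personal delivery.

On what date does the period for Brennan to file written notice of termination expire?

January 22, 2004

2 years after January 22, 2002 is January 22, 2004.
Service was not by mail, so no mail extension applies.
January 22, 2004 is a Thursday and not a day on which the Water District's offices are closed, so no extension applies.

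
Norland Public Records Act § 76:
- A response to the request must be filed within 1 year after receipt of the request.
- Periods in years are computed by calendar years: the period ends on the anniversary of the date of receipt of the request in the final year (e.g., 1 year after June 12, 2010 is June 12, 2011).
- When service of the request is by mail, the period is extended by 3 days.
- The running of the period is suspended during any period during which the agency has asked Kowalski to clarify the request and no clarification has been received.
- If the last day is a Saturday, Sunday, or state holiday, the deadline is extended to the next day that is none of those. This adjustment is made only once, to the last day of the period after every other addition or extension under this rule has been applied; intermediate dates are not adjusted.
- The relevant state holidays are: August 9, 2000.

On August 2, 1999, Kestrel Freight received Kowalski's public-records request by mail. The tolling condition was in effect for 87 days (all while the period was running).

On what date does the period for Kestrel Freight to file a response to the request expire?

1 year after August 2, 1999 is August 2, 2000.
Service was by mail, adding 3 days: August 2, 2000 + 3 days = August 5, 2000.
Tolling adds 87 days: August 5, 2000 + 87 days = October 31, 2000.
October 31, 2000 is a Tuesday and not a state holiday, so no extension applies.

October 31, 2000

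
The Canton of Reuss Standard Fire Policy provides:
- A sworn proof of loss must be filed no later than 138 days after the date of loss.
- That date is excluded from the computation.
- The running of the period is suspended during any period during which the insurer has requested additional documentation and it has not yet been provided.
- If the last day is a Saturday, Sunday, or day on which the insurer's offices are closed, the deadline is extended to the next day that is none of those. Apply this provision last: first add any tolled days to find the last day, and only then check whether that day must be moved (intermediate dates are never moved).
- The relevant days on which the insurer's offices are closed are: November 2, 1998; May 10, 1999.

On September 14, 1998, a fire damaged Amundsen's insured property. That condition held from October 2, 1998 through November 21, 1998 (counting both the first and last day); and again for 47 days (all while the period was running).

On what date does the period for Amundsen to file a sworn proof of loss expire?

138 days after September 14, 1998 is January 30, 1999.
From October 2, 1998 through November 21, 1998 inclusive is 51 days; tolling adds 51 days: January 30, 1999 + 51 days = March 22, 1999.
Tolling adds 47 days: March 22, 1999 + 47 days = May 8, 1999.
May 8, 1999 is Saturday; May 9, 1999 is Sunday; May 10, 1999 is a listed holiday. The next qualifying day is May 11, 1999.

May 11, 1999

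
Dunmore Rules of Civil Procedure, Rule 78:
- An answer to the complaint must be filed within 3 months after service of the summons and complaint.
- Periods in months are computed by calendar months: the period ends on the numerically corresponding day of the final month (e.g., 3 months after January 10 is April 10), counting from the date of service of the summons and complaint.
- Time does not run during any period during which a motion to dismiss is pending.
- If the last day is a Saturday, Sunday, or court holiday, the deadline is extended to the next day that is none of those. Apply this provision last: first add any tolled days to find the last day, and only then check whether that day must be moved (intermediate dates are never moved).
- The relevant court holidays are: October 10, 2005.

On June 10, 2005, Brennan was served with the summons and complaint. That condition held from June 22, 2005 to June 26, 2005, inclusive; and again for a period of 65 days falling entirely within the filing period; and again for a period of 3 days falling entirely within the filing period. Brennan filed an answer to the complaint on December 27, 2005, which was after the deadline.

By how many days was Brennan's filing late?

35 days

3 months after June 10, 2005 is September 10, 2005.
From June 22, 2005 through June 26, 2005 inclusive is 5 days; tolling adds 5 days: September 10, 2005 + 5 days = September 15, 2005.
Tolling adds 65 days: September 15, 2005 + 65 days = November 19, 2005.
Tolling adds 3 days: November 19, 2005 + 3 days = November 22, 2005.
November 22, 2005 is a Tuesday and not a court holiday, so no extension applies.
The deadline is November 22, 2005; from November 22, 2005 to December 27, 2005 is 35 days.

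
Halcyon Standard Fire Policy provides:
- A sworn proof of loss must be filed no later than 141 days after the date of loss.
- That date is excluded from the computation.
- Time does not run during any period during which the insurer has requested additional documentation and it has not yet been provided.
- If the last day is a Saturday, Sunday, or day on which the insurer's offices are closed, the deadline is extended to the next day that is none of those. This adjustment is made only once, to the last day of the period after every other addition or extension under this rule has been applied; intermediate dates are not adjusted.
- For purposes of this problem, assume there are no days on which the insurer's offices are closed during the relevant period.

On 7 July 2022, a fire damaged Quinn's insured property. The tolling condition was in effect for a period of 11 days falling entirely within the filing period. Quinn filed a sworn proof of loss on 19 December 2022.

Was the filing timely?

No

141 days after 7 July 2022 is November 25, 2022.
Tolling adds 11 days: November 25, 2022 + 11 days = December 6, 2022.
December 6, 2022 is a Tuesday and not a day on which the insurer's offices are closed, so no extension applies.
The deadline is December 6, 2022; the filing on December 19, 2022 is after that date.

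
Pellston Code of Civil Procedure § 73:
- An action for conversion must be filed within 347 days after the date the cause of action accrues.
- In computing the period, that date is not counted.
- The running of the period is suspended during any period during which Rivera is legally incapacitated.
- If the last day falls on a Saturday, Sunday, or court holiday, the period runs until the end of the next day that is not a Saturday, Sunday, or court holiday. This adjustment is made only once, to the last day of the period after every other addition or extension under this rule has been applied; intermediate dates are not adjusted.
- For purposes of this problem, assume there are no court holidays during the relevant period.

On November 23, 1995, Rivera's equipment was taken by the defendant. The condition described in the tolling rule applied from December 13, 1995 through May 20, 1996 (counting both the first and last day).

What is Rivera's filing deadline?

347 days after November 23, 1995 is November 4, 1996.
From December 13, 1995 through May 20, 1996 inclusive is 160 days; tolling adds 160 days: November 4, 1996 + 160 days = April 13, 1997.
April 13, 1997 is Sunday. The next qualifying day is April 14, 1997.

April 14, 1997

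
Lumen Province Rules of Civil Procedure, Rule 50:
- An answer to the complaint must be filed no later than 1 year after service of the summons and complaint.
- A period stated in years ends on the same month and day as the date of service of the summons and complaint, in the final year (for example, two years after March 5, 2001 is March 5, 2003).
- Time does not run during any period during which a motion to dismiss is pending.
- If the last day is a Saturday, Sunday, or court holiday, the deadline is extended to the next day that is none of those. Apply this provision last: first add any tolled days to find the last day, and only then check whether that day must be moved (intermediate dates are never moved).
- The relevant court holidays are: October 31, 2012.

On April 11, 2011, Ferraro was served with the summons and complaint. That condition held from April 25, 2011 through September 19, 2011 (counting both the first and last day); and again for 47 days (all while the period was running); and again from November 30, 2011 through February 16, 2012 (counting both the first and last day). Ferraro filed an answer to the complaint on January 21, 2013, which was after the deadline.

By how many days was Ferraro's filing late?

1 year after April 11, 2011 is April 11, 2012.
From April 25, 2011 through September 19, 2011 inclusive is 148 days; tolling adds 148 days: April 11, 2012 + 148 days = September 6, 2012.
Tolling adds 47 days: September 6, 2012 + 47 days = October 23, 2012.
From November 30, 2011 through February 16, 2012 inclusive is 79 days; tolling adds 79 days: October 23, 2012 + 79 days = January 10, 2013.
January 10, 2013 is a Thursday and not a court holiday, so no extension applies.
The deadline is January 10, 2013; from January 10, 2013 to January 21, 2013 is 11 days.

11 days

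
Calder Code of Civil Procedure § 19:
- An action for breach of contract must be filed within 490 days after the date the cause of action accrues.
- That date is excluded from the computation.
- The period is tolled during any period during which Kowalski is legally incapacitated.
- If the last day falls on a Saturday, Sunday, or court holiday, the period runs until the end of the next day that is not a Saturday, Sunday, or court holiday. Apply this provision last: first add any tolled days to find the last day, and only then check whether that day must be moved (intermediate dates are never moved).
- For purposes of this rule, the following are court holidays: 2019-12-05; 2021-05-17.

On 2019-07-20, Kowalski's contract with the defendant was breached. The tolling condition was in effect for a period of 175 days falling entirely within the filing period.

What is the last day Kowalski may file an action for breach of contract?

490 days after 2019-07-20 is November 21, 2020.
Tolling adds 175 days: November 21, 2020 + 175 days = May 15, 2021.
May 15, 2021 is Saturday; May 16, 2021 is Sunday; May 17, 2021 is a listed holiday. The next qualifying day is May 18, 2021.

May 18, 2021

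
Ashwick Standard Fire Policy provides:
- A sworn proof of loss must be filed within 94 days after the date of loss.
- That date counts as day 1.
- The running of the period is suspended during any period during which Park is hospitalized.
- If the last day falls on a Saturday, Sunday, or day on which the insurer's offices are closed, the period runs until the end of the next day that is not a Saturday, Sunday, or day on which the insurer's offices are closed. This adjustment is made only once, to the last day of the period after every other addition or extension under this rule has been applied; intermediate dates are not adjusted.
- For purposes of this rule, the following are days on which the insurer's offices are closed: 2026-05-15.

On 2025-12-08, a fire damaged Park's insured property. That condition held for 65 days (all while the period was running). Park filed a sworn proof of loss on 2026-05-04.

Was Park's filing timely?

Counting 2025-12-08 as day 1, day 94 is March 11, 2026.
Tolling adds 65 days: March 11, 2026 + 65 days = May 15, 2026.
May 15, 2026 is a listed holiday; May 16, 2026 is Saturday; May 17, 2026 is Sunday. The next qualifying day is May 18, 2026.
The deadline is May 18, 2026; the filing on May 4, 2026 is on or before that date.

Yes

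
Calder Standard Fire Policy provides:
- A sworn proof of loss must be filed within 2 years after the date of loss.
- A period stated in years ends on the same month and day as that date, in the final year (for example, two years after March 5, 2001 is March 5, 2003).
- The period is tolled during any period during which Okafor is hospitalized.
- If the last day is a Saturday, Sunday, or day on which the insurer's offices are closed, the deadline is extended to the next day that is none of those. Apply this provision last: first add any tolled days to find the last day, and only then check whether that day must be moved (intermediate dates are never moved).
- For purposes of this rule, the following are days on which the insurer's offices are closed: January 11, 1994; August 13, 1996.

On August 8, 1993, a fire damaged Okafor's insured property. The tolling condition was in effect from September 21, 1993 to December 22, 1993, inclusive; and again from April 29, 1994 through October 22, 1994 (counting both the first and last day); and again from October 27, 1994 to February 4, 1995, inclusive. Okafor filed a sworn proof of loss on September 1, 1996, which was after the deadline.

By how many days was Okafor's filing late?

18 days

2 years after August 8, 1993 is August 8, 1995.
From September 21, 1993 through December 22, 1993 inclusive is 93 days; tolling adds 93 days: August 8, 1995 + 93 days = November 9, 1995.
From April 29, 1994 through October 22, 1994 inclusive is 177 days; tolling adds 177 days: November 9, 1995 + 177 days = May 4, 1996.
From October 27, 1994 through February 4, 1995 inclusive is 101 days; tolling adds 101 days: May 4, 1996 + 101 days = August 13, 1996.
August 13, 1996 is a listed holiday. The next qualifying day is August 14, 1996.
The deadline is August 14, 1996; from August 14, 1996 to September 1, 1996 is 18 days.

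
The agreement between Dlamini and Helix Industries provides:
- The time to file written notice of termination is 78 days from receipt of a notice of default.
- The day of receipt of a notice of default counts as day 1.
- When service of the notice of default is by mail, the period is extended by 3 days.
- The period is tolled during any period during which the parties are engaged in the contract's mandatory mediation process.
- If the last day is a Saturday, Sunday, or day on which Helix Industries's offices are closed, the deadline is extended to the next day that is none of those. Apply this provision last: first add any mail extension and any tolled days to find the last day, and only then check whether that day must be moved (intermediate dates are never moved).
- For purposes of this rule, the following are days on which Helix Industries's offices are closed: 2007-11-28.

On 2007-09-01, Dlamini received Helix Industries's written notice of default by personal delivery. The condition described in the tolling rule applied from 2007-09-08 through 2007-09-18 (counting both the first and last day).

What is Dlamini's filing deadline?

November 29, 2007

Counting 2007-09-01 as day 1, day 78 is November 17, 2007.
Service was not by mail, so no mail extension applies.
From September 8, 2007 through September 18, 2007 inclusive is 11 days; tolling adds 11 days: November 17, 2007 + 11 days = November 28, 2007.
November 28, 2007 is a listed holiday. The next qualifying day is November 29, 2007.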